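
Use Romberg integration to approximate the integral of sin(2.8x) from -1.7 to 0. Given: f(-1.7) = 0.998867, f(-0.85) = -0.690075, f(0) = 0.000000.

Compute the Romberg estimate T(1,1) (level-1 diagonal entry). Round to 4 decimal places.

T(0,0) (trapezoid, 1 panel, h=1.7000): 0.849037
T(1,0) (trapezoid, 2 panels, h=0.8500): -0.162045
T(1,1) = -0.162045 + (-0.162045 − 0.849037)/3 = -0.499072

-0.4991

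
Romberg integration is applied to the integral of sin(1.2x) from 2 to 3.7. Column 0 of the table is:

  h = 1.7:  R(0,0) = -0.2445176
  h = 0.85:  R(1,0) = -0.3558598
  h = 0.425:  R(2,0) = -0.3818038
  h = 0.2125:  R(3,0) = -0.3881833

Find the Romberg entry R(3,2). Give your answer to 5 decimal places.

-0.39030

R(2,1) = (4·(-0.3818038) − (-0.3558598)) / 3 = -0.3904518
R(3,1) = (4·(-0.3881833) − (-0.3818038)) / 3 = -0.3903098
R(3,2) = -0.3903098 + (-0.3903098 − (-0.3904518))/15 = -0.3903003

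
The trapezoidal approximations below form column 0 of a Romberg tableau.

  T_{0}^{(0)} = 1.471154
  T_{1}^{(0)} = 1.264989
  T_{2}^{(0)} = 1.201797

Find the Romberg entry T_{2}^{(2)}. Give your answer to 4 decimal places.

Richardson extrapolation on the trapezoidal column (denominator 4−1=3):
T_{1}^{(1)} = (4·1.264989 − 1.471154) / 3 = 1.196267
T_{2}^{(1)} = (4·1.201797 − 1.264989) / 3 = 1.180733
T_{2}^{(2)} = 1.180733 + (1.180733 − 1.196267)/15 = 1.179697

1.1797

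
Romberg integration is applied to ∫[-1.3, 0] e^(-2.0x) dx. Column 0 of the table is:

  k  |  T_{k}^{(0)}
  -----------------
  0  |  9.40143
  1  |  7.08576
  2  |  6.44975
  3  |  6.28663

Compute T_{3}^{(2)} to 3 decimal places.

Richardson extrapolation on the trapezoidal column (denominator 4−1=3):
T_{2}^{(1)} = (4·6.44975 − 7.08576) / 3 = 6.23775
T_{3}^{(1)} = 6.28663 + (6.28663 − 6.44975)/3 = 6.23226
T_{3}^{(2)} = 6.23226 + (6.23226 − 6.23775)/15 = 6.23189

6.232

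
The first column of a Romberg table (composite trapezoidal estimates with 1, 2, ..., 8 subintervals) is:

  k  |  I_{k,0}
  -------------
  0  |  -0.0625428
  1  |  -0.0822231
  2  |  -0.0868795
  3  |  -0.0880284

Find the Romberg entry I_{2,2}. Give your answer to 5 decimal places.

Richardson extrapolation on the trapezoidal column (denominator 4−1=3):
I_{1,1} = -0.0822231 + (-0.0822231 − (-0.0625428))/3 = -0.0887832
I_{2,1} = -0.0868795 + (-0.0868795 − (-0.0822231))/3 = -0.0884316
I_{2,2} = (16·(-0.0884316) − (-0.0887832)) / 15 = -0.0884082

-0.08841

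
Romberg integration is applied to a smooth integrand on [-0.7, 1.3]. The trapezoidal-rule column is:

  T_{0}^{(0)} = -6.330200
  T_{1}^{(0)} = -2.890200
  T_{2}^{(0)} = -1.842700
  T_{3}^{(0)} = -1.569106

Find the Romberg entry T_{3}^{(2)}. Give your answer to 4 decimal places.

Richardson extrapolation on the trapezoidal column (denominator 4−1=3):
T_{2}^{(1)} = (4·(-1.842700) − (-2.890200)) / 3 = -1.493533
T_{3}^{(1)} = -1.569106 + (-1.569106 − (-1.842700))/3 = -1.477908
T_{3}^{(2)} = (16·(-1.477908) − (-1.493533)) / 15 = -1.476866

-1.4769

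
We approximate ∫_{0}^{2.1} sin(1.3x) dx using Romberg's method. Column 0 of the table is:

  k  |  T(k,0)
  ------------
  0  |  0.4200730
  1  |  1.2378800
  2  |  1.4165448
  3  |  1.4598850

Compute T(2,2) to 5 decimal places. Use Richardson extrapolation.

1.47381

Richardson extrapolation on the trapezoidal column (denominator 4−1=3):
T(1,1) = (4·1.2378800 − 0.4200730) / 3 = 1.5104823
T(2,1) = (4·1.4165448 − 1.2378800) / 3 = 1.4760997
T(2,2) = 1.4760997 + (1.4760997 − 1.5104823)/15 = 1.4738075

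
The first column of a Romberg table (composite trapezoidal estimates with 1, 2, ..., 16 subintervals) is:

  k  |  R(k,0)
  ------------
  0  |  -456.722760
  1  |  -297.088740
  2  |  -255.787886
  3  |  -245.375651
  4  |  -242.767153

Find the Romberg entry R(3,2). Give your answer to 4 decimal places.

Richardson extrapolation on the trapezoidal column (denominator 4−1=3):
R(2,1) = (4·(-255.787886) − (-297.088740)) / 3 = -242.020935
R(3,1) = (4·(-245.375651) − (-255.787886)) / 3 = -241.904906
R(3,2) = (16·(-241.904906) − (-242.020935)) / 15 = -241.897171

-241.8972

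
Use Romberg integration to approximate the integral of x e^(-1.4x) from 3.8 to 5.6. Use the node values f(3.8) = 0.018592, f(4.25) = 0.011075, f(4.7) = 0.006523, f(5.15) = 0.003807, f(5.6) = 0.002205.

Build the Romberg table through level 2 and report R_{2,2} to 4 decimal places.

R_{0,0} (trapezoid, 1 panel, h=1.8000): 0.018717
R_{1,0} (trapezoid, 2 panels, h=0.9000): 0.015229
R_{2,0} (trapezoid, 4 panels, h=0.4500): 0.014312
R_{1,1} = 0.015229 + (0.015229 − 0.018717)/3 = 0.014066
R_{2,1} = 0.014312 + (0.014312 − 0.015229)/3 = 0.014006
R_{2,2} = 0.014006 + (0.014006 − 0.014066)/15 = 0.014002

0.0140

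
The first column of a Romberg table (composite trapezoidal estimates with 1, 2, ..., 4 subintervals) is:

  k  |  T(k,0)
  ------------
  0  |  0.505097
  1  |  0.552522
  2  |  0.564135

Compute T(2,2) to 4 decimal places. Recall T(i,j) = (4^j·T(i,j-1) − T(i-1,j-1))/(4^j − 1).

T(1,1) = 0.552522 + (0.552522 − 0.505097)/3 = 0.568330
T(2,1) = (4·0.564135 − 0.552522) / 3 = 0.568006
T(2,2) = 0.568006 + (0.568006 − 0.568330)/15 = 0.567984

0.5680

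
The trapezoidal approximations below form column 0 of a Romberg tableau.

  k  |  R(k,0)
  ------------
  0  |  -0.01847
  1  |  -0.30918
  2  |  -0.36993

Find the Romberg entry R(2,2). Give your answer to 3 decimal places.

-0.389

Richardson extrapolation on the trapezoidal column (denominator 4−1=3):
R(1,1) = (4·(-0.30918) − (-0.01847)) / 3 = -0.40608
R(2,1) = -0.36993 + (-0.36993 − (-0.30918))/3 = -0.39018
R(2,2) = -0.39018 + (-0.39018 − (-0.40608))/15 = -0.38912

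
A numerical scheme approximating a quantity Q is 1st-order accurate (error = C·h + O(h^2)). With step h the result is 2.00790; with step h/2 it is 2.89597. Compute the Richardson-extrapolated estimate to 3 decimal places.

The leading error scales as h; refining by a factor of 2 reduces it by 2^1 = 2.
Extrapolated value = (2·A(h/2) − A(h)) / (2 − 1)
= (2·2.89597 − 2.00790) / 1
= 3.78404 / 1 = 3.78404

3.784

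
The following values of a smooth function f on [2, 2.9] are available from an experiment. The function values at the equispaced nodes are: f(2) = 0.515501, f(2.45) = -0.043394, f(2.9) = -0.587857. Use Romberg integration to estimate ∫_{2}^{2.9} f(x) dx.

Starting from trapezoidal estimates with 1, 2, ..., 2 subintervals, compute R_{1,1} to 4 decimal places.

-0.0369

R_{0,0} (trapezoid, 1 panel, h=0.9000): -0.032560
R_{1,0} (trapezoid, 2 panels, h=0.4500): -0.035807
R_{1,1} = -0.035807 + (-0.035807 − (-0.032560))/3 = -0.036889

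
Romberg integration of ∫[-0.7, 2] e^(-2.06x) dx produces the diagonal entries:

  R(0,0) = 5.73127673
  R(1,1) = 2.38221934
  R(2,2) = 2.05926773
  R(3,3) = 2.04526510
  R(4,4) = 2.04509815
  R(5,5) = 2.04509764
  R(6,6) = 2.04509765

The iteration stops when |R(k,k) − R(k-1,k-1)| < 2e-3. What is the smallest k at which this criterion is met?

k = 4

|R(1,1) − R(0,0)| = 3.34905739 ≥ 2e-3
|R(2,2) − R(1,1)| = 0.32295161 ≥ 2e-3
|R(3,3) − R(2,2)| = 0.01400263 ≥ 2e-3
|R(4,4) − R(3,3)| = 0.00016695 < 2e-3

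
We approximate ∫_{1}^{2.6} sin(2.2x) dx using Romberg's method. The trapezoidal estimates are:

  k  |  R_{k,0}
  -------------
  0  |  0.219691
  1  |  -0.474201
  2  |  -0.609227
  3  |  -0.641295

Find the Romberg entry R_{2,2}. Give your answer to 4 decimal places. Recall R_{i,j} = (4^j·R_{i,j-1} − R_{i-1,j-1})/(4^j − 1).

-0.6508

R_{1,1} = (4·(-0.474201) − 0.219691) / 3 = -0.705498
R_{2,1} = -0.609227 + (-0.609227 − (-0.474201))/3 = -0.654236
R_{2,2} = (16·(-0.654236) − (-0.705498)) / 15 = -0.650819
(Column j=1 coincides with Simpson's rule on the same nodes.)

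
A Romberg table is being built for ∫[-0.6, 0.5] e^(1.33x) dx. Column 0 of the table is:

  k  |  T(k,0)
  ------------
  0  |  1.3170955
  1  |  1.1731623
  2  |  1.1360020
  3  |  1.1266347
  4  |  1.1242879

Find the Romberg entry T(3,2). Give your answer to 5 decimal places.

T(2,1) = (4·1.1360020 − 1.1731623) / 3 = 1.1236152
T(3,1) = 1.1266347 + (1.1266347 − 1.1360020)/3 = 1.1235123
T(3,2) = (16·1.1235123 − 1.1236152) / 15 = 1.1235054
(Column j=1 coincides with Simpson's rule on the same nodes.)

1.12351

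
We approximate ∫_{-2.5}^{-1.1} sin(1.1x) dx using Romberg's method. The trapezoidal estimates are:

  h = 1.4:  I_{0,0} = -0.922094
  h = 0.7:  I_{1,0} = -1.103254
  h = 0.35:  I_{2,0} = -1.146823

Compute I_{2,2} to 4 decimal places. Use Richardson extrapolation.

Richardson extrapolation on the trapezoidal column (denominator 4−1=3):
I_{1,1} = (4·(-1.103254) − (-0.922094)) / 3 = -1.163641
I_{2,1} = -1.146823 + (-1.146823 − (-1.103254))/3 = -1.161346
I_{2,2} = -1.161346 + (-1.161346 − (-1.163641))/15 = -1.161193
(Column j=1 coincides with Simpson's rule on the same nodes.)

-1.1612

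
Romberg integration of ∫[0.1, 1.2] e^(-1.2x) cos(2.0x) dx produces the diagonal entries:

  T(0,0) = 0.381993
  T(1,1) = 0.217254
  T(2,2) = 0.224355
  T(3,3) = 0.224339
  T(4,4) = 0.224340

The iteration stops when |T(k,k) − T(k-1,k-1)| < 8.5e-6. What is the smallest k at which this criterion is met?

|T(1,1) − T(0,0)| = 0.164739 ≥ 8.5e-6
|T(2,2) − T(1,1)| = 0.007101 ≥ 8.5e-6
|T(3,3) − T(2,2)| = 0.000016 ≥ 8.5e-6
|T(4,4) − T(3,3)| = 0.000001 < 8.5e-6

k = 4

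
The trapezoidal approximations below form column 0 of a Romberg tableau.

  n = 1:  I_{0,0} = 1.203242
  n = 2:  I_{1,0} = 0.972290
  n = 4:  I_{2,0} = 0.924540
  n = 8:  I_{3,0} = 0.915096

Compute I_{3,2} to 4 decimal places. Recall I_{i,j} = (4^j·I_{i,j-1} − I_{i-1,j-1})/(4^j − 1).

I_{2,1} = (4·0.924540 − 0.972290) / 3 = 0.908623
I_{3,1} = 0.915096 + (0.915096 − 0.924540)/3 = 0.911948
I_{3,2} = (16·0.911948 − 0.908623) / 15 = 0.912170
(Column j=1 coincides with Simpson's rule on the same nodes.)

0.9122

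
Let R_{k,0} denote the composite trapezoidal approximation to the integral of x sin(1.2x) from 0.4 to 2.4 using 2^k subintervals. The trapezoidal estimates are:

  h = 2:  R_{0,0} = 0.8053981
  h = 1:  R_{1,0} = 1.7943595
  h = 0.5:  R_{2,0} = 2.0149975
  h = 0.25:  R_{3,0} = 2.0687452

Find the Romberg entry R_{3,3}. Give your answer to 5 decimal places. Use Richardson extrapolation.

R_{1,1} = 1.7943595 + (1.7943595 − 0.8053981)/3 = 2.1240133
R_{2,1} = 2.0149975 + (2.0149975 − 1.7943595)/3 = 2.0885435
R_{3,1} = 2.0687452 + (2.0687452 − 2.0149975)/3 = 2.0866611
R_{2,2} = (16·2.0885435 − 2.1240133) / 15 = 2.0861788
R_{3,2} = 2.0866611 + (2.0866611 − 2.0885435)/15 = 2.0865356
R_{3,3} = 2.0865356 + (2.0865356 − 2.0861788)/63 = 2.0865413
(Column j=1 coincides with Simpson's rule on the same nodes.)

2.08654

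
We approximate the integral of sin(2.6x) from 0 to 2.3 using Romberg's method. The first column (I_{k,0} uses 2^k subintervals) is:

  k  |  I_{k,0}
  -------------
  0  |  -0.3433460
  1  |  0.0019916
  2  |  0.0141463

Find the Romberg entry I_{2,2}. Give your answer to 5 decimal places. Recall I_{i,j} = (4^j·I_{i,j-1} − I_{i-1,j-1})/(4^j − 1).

0.01160

Richardson extrapolation on the trapezoidal column (denominator 4−1=3):
I_{1,1} = (4·0.0019916 − (-0.3433460)) / 3 = 0.1171041
I_{2,1} = (4·0.0141463 − 0.0019916) / 3 = 0.0181979
I_{2,2} = 0.0181979 + (0.0181979 − 0.1171041)/15 = 0.0116042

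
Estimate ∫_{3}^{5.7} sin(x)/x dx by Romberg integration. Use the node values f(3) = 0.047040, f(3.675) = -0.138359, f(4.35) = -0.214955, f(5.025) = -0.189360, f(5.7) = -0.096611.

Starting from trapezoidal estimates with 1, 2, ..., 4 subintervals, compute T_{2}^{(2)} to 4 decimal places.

-0.4024

T_{0}^{(0)} (trapezoid, 1 panel, h=2.7000): -0.066921
T_{1}^{(0)} (trapezoid, 2 panels, h=1.3500): -0.323650
T_{2}^{(0)} (trapezoid, 4 panels, h=0.6750): -0.383035
T_{1}^{(1)} = -0.323650 + (-0.323650 − (-0.066921))/3 = -0.409226
T_{2}^{(1)} = -0.383035 + (-0.383035 − (-0.323650))/3 = -0.402830
T_{2}^{(2)} = -0.402830 + (-0.402830 − (-0.409226))/15 = -0.402404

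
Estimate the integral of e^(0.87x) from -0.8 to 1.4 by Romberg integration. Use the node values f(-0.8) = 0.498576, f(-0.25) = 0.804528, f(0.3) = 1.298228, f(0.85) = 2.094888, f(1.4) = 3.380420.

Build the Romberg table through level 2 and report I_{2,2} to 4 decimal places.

I_{0,0} (trapezoid, 1 panel, h=2.2000): 4.266896
I_{1,0} (trapezoid, 2 panels, h=1.1000): 3.561499
I_{2,0} (trapezoid, 4 panels, h=0.5500): 3.375428
I_{1,1} = 3.561499 + (3.561499 − 4.266896)/3 = 3.326367
I_{2,1} = 3.375428 + (3.375428 − 3.561499)/3 = 3.313404
I_{2,2} = 3.313404 + (3.313404 − 3.326367)/15 = 3.312540

3.3125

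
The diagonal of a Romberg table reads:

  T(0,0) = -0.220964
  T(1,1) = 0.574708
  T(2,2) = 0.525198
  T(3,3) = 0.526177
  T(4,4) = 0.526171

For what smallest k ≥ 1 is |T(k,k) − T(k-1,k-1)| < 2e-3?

|T(1,1) − T(0,0)| = 0.795672 ≥ 2e-3
|T(2,2) − T(1,1)| = 0.049510 ≥ 2e-3
|T(3,3) − T(2,2)| = 0.000979 < 2e-3

k = 3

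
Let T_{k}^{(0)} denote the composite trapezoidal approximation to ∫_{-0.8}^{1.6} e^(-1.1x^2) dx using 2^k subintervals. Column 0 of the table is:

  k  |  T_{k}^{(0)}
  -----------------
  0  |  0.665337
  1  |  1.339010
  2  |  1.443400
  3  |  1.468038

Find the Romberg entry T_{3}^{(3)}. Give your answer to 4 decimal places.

Richardson extrapolation on the trapezoidal column (denominator 4−1=3):
T_{1}^{(1)} = 1.339010 + (1.339010 − 0.665337)/3 = 1.563568
T_{2}^{(1)} = (4·1.443400 − 1.339010) / 3 = 1.478197
T_{3}^{(1)} = (4·1.468038 − 1.443400) / 3 = 1.476251
T_{2}^{(2)} = 1.478197 + (1.478197 − 1.563568)/15 = 1.472506
T_{3}^{(2)} = 1.476251 + (1.476251 − 1.478197)/15 = 1.476121
T_{3}^{(3)} = (64·1.476121 − 1.472506) / 63 = 1.476178

1.4762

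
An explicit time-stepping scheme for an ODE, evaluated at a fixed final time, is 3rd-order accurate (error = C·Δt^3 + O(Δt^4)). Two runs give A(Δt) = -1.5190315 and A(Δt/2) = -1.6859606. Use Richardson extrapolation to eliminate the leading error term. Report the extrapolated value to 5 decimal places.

The leading error scales as Δt^3; refining by a factor of 2 reduces it by 2^3 = 8.
Extrapolated value = (8·A(Δt/2) − A(Δt)) / (8 − 1)
= (8·(-1.6859606) − (-1.5190315)) / 7
= -11.9686533 / 7 = -1.7098076

-1.70981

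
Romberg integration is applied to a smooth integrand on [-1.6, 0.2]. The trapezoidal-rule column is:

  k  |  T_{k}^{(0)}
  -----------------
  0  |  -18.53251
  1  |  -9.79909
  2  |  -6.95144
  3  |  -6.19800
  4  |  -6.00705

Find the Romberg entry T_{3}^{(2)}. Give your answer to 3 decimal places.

-5.943

T_{2}^{(1)} = -6.95144 + (-6.95144 − (-9.79909))/3 = -6.00222
T_{3}^{(1)} = (4·(-6.19800) − (-6.95144)) / 3 = -5.94685
T_{3}^{(2)} = -5.94685 + (-5.94685 − (-6.00222))/15 = -5.94316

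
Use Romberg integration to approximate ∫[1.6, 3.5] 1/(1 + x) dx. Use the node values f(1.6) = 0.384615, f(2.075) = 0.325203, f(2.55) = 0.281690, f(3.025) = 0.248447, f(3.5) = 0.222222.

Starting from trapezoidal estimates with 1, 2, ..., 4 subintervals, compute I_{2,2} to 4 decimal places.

I_{0,0} (trapezoid, 1 panel, h=1.9000): 0.576495
I_{1,0} (trapezoid, 2 panels, h=0.9500): 0.555853
I_{2,0} (trapezoid, 4 panels, h=0.4750): 0.550410
I_{1,1} = 0.555853 + (0.555853 − 0.576495)/3 = 0.548972
I_{2,1} = 0.550410 + (0.550410 − 0.555853)/3 = 0.548596
I_{2,2} = 0.548596 + (0.548596 − 0.548972)/15 = 0.548571

0.5486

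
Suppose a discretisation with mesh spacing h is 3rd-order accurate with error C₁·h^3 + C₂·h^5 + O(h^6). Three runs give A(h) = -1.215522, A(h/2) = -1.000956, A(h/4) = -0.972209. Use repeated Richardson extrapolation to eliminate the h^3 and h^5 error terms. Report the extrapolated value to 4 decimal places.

First eliminate the h^3 term (factor 2^3 = 8):
  B₁ = (8·(-1.000956) − (-1.215522))/7 = -0.970304
  B₂ = (8·(-0.972209) − (-1.000956))/7 = -0.968102
Then eliminate the h^5 term (factor 2^5 = 32):
  (32·(-0.968102) − (-0.970304))/31 = -0.968031

-0.9680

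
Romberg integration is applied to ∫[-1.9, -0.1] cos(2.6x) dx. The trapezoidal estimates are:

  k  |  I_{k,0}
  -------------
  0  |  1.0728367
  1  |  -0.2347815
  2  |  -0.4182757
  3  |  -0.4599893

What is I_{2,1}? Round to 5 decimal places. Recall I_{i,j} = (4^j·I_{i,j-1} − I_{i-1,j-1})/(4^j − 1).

-0.47944

Richardson extrapolation on the trapezoidal column (denominator 4−1=3):
I_{2,1} = (4·(-0.4182757) − (-0.2347815)) / 3 = -0.4794404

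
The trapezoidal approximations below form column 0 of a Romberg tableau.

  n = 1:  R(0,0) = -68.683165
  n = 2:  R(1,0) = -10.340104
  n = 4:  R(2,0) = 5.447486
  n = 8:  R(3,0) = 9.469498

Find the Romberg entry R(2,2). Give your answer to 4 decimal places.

10.8168

R(1,1) = (4·(-10.340104) − (-68.683165)) / 3 = 9.107583
R(2,1) = 5.447486 + (5.447486 − (-10.340104))/3 = 10.710016
R(2,2) = 10.710016 + (10.710016 − 9.107583)/15 = 10.816845
(Column j=1 coincides with Simpson's rule on the same nodes.)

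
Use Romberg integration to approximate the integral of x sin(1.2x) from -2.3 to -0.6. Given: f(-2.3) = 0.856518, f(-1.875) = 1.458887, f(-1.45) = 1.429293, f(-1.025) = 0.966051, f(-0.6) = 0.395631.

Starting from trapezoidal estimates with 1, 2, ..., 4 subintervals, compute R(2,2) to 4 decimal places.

1.9553

R(0,0) (trapezoid, 1 panel, h=1.7000): 1.064327
R(1,0) (trapezoid, 2 panels, h=0.8500): 1.747062
R(2,0) (trapezoid, 4 panels, h=0.4250): 1.904130
R(1,1) = 1.747062 + (1.747062 − 1.064327)/3 = 1.974640
R(2,1) = 1.904130 + (1.904130 − 1.747062)/3 = 1.956486
R(2,2) = 1.956486 + (1.956486 − 1.974640)/15 = 1.955276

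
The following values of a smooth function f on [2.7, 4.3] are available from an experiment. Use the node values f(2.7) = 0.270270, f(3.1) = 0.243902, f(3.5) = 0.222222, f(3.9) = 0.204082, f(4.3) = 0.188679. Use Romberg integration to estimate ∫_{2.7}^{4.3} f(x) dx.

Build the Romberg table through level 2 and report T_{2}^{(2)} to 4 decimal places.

T_{0}^{(0)} (trapezoid, 1 panel, h=1.6000): 0.367159
T_{1}^{(0)} (trapezoid, 2 panels, h=0.8000): 0.361357
T_{2}^{(0)} (trapezoid, 4 panels, h=0.4000): 0.359872
T_{1}^{(1)} = 0.361357 + (0.361357 − 0.367159)/3 = 0.359423
T_{2}^{(1)} = 0.359872 + (0.359872 − 0.361357)/3 = 0.359377
T_{2}^{(2)} = 0.359377 + (0.359377 − 0.359423)/15 = 0.359374

0.3594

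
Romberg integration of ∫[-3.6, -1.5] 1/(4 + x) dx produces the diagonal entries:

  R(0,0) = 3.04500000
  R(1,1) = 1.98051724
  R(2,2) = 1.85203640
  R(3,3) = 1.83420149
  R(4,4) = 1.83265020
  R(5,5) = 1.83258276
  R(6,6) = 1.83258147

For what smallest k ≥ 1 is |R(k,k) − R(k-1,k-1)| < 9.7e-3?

|R(1,1) − R(0,0)| = 1.06448276 ≥ 9.7e-3
|R(2,2) − R(1,1)| = 0.12848084 ≥ 9.7e-3
|R(3,3) − R(2,2)| = 0.01783491 ≥ 9.7e-3
|R(4,4) − R(3,3)| = 0.00155129 < 9.7e-3

k = 4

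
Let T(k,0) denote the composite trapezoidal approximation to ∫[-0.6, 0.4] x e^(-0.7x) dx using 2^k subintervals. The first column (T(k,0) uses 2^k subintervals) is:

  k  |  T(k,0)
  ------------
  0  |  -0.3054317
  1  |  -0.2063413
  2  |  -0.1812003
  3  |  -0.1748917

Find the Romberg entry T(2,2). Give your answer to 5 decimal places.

-0.17279

T(1,1) = (4·(-0.2063413) − (-0.3054317)) / 3 = -0.1733112
T(2,1) = (4·(-0.1812003) − (-0.2063413)) / 3 = -0.1728200
T(2,2) = -0.1728200 + (-0.1728200 − (-0.1733112))/15 = -0.1727873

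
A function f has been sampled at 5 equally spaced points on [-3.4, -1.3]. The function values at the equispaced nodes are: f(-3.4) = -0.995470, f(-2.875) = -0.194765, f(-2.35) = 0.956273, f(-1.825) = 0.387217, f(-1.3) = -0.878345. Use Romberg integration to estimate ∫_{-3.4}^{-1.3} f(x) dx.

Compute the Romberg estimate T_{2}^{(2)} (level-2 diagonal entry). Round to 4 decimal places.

0.1054

T_{0}^{(0)} (trapezoid, 1 panel, h=2.1000): -1.967506
T_{1}^{(0)} (trapezoid, 2 panels, h=1.0500): 0.020334
T_{2}^{(0)} (trapezoid, 4 panels, h=0.5250): 0.111204
T_{1}^{(1)} = 0.020334 + (0.020334 − (-1.967506))/3 = 0.682947
T_{2}^{(1)} = 0.111204 + (0.111204 − 0.020334)/3 = 0.141494
T_{2}^{(2)} = 0.141494 + (0.141494 − 0.682947)/15 = 0.105397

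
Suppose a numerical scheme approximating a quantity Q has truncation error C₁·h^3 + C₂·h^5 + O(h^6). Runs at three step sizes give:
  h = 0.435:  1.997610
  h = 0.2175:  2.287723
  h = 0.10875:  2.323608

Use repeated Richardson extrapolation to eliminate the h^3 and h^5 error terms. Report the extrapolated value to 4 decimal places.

2.3287

First eliminate the h^3 term (factor 2^3 = 8):
  B₁ = (8·2.287723 − 1.997610)/7 = 2.329168
  B₂ = (8·2.323608 − 2.287723)/7 = 2.328734
Then eliminate the h^5 term (factor 2^5 = 32):
  (32·2.328734 − 2.329168)/31 = 2.328720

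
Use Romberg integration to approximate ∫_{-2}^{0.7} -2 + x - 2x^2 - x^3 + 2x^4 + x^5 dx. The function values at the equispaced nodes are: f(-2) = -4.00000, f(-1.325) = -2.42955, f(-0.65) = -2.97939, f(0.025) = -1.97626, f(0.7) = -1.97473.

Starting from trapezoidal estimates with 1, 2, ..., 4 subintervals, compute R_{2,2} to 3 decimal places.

-6.557

R_{0,0} (trapezoid, 1 panel, h=2.7000): -8.06589
R_{1,0} (trapezoid, 2 panels, h=1.3500): -8.05512
R_{2,0} (trapezoid, 4 panels, h=0.6750): -7.00148
R_{1,1} = -8.05512 + (-8.05512 − (-8.06589))/3 = -8.05153
R_{2,1} = -7.00148 + (-7.00148 − (-8.05512))/3 = -6.65027
R_{2,2} = -6.65027 + (-6.65027 − (-8.05153))/15 = -6.55685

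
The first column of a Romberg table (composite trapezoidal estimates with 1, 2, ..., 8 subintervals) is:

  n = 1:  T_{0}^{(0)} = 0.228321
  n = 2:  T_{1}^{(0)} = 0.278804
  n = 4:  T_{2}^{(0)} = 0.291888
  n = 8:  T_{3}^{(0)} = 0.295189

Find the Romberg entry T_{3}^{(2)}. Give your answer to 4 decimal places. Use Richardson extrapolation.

0.2963

T_{2}^{(1)} = (4·0.291888 − 0.278804) / 3 = 0.296249
T_{3}^{(1)} = 0.295189 + (0.295189 − 0.291888)/3 = 0.296289
T_{3}^{(2)} = 0.296289 + (0.296289 − 0.296249)/15 = 0.296292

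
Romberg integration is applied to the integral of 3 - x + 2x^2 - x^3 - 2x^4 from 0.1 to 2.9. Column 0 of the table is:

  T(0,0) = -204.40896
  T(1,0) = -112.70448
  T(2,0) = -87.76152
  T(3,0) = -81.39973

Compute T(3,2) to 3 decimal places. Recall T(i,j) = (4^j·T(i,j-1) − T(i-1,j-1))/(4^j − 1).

-79.268

T(2,1) = -87.76152 + (-87.76152 − (-112.70448))/3 = -79.44720
T(3,1) = (4·(-81.39973) − (-87.76152)) / 3 = -79.27913
T(3,2) = -79.27913 + (-79.27913 − (-79.44720))/15 = -79.26793
(Column j=1 coincides with Simpson's rule on the same nodes.)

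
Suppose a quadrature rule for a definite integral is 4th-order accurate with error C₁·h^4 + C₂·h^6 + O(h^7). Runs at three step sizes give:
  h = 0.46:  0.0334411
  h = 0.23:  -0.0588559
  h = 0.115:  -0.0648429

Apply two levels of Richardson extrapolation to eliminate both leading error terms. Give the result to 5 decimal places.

First eliminate the h^4 term (factor 2^4 = 16):
  B₁ = (16·(-0.0588559) − 0.0334411)/15 = -0.0650090
  B₂ = (16·(-0.0648429) − (-0.0588559))/15 = -0.0652420
Then eliminate the h^6 term (factor 2^6 = 64):
  (64·(-0.0652420) − (-0.0650090))/63 = -0.0652457

-0.06525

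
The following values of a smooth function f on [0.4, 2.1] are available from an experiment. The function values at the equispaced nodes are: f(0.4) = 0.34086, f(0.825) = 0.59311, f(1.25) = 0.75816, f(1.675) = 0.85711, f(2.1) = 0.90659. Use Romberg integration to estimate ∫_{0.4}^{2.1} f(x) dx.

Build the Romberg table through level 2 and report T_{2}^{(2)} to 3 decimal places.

T_{0}^{(0)} (trapezoid, 1 panel, h=1.7000): 1.06033
T_{1}^{(0)} (trapezoid, 2 panels, h=0.8500): 1.17460
T_{2}^{(0)} (trapezoid, 4 panels, h=0.4250): 1.20364
T_{1}^{(1)} = 1.17460 + (1.17460 − 1.06033)/3 = 1.21269
T_{2}^{(1)} = 1.20364 + (1.20364 − 1.17460)/3 = 1.21332
T_{2}^{(2)} = 1.21332 + (1.21332 − 1.21269)/15 = 1.21336

1.213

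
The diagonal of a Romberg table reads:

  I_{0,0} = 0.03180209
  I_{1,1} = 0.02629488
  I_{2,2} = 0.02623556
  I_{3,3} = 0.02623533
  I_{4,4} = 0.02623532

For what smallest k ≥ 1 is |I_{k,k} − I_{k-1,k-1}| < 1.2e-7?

k = 4

|I_{1,1} − I_{0,0}| = 0.00550721 ≥ 1.2e-7
|I_{2,2} − I_{1,1}| = 0.00005932 ≥ 1.2e-7
|I_{3,3} − I_{2,2}| = 0.00000023 ≥ 1.2e-7
|I_{4,4} − I_{3,3}| = 0.00000001 < 1.2e-7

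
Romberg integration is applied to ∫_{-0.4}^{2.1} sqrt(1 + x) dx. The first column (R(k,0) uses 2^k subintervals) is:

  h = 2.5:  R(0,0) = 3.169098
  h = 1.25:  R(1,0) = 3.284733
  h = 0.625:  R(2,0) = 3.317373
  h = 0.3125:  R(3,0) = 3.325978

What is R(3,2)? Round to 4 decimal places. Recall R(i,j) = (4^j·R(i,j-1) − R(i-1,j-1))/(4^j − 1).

R(2,1) = 3.317373 + (3.317373 − 3.284733)/3 = 3.328253
R(3,1) = 3.325978 + (3.325978 − 3.317373)/3 = 3.328846
R(3,2) = 3.328846 + (3.328846 − 3.328253)/15 = 3.328886

3.3289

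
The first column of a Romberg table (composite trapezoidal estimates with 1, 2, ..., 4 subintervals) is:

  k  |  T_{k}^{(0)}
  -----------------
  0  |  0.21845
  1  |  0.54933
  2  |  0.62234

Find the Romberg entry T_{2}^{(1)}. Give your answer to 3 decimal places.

0.647

Richardson extrapolation on the trapezoidal column (denominator 4−1=3):
T_{2}^{(1)} = 0.62234 + (0.62234 − 0.54933)/3 = 0.64668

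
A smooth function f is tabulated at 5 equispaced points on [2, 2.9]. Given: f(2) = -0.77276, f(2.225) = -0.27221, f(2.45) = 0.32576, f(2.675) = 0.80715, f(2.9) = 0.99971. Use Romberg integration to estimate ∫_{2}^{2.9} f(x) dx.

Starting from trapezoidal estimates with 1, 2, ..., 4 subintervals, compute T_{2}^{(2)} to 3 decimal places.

T_{0}^{(0)} (trapezoid, 1 panel, h=0.9000): 0.10213
T_{1}^{(0)} (trapezoid, 2 panels, h=0.4500): 0.19766
T_{2}^{(0)} (trapezoid, 4 panels, h=0.2250): 0.21919
T_{1}^{(1)} = 0.19766 + (0.19766 − 0.10213)/3 = 0.22950
T_{2}^{(1)} = 0.21919 + (0.21919 − 0.19766)/3 = 0.22637
T_{2}^{(2)} = 0.22637 + (0.22637 − 0.22950)/15 = 0.22616

0.226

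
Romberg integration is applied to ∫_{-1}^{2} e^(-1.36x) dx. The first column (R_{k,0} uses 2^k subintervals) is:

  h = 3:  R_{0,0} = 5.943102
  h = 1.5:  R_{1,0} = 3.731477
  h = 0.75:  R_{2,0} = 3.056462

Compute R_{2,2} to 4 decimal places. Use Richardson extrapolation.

Richardson extrapolation on the trapezoidal column (denominator 4−1=3):
R_{1,1} = 3.731477 + (3.731477 − 5.943102)/3 = 2.994269
R_{2,1} = (4·3.056462 − 3.731477) / 3 = 2.831457
R_{2,2} = (16·2.831457 − 2.994269) / 15 = 2.820603

2.8206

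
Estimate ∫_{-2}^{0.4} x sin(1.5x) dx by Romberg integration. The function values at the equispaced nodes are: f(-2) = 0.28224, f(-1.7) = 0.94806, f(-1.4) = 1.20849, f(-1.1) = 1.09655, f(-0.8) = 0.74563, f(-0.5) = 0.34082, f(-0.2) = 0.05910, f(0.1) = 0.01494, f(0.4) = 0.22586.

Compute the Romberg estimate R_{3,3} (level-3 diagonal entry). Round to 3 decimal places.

R_{0,0} (trapezoid, 1 panel, h=2.4000): 0.60972
R_{1,0} (trapezoid, 2 panels, h=1.2000): 1.19962
R_{2,0} (trapezoid, 4 panels, h=0.6000): 1.36036
R_{3,0} (trapezoid, 8 panels, h=0.3000): 1.40029
R_{1,1} = 1.19962 + (1.19962 − 0.60972)/3 = 1.39625
R_{2,1} = 1.36036 + (1.36036 − 1.19962)/3 = 1.41394
R_{3,1} = 1.40029 + (1.40029 − 1.36036)/3 = 1.41360
R_{2,2} = 1.41394 + (1.41394 − 1.39625)/15 = 1.41512
R_{3,2} = 1.41360 + (1.41360 − 1.41394)/15 = 1.41358
R_{3,3} = 1.41358 + (1.41358 − 1.41512)/63 = 1.41356

1.414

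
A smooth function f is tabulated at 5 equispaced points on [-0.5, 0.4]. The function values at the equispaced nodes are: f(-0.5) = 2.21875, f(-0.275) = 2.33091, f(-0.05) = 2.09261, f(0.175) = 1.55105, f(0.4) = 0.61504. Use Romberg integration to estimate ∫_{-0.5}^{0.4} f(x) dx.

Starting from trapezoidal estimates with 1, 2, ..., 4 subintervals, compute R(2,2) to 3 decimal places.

R(0,0) (trapezoid, 1 panel, h=0.9000): 1.27521
R(1,0) (trapezoid, 2 panels, h=0.4500): 1.57928
R(2,0) (trapezoid, 4 panels, h=0.2250): 1.66308
R(1,1) = 1.57928 + (1.57928 − 1.27521)/3 = 1.68064
R(2,1) = 1.66308 + (1.66308 − 1.57928)/3 = 1.69101
R(2,2) = 1.69101 + (1.69101 − 1.68064)/15 = 1.69170

1.692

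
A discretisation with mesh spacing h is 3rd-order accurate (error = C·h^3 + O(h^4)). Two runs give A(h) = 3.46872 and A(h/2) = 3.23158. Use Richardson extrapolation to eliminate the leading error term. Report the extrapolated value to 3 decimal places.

3.198

Extrapolated value = (8·A(h/2) − A(h)) / (8 − 1)
= (8·3.23158 − 3.46872) / 7
= 22.38392 / 7 = 3.19770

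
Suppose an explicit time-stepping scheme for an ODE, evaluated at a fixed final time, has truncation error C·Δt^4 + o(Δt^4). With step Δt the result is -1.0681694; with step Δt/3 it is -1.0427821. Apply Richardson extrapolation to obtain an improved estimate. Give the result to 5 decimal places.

-1.04246

Extrapolated value = (81·A(Δt/3) − A(Δt)) / (81 − 1)
= (81·(-1.0427821) − (-1.0681694)) / 80
= -83.3971807 / 80 = -1.0424648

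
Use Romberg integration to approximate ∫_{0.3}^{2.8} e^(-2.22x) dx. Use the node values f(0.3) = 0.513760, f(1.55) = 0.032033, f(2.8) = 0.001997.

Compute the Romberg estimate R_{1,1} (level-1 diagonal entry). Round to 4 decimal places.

0.2683

R_{0,0} (trapezoid, 1 panel, h=2.5000): 0.644696
R_{1,0} (trapezoid, 2 panels, h=1.2500): 0.362389
R_{1,1} = 0.362389 + (0.362389 − 0.644696)/3 = 0.268287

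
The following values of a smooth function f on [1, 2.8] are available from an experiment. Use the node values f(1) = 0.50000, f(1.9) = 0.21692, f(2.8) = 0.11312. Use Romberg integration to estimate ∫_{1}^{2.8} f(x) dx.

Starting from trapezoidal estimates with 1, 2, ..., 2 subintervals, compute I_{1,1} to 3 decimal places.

I_{0,0} (trapezoid, 1 panel, h=1.8000): 0.55181
I_{1,0} (trapezoid, 2 panels, h=0.9000): 0.47113
I_{1,1} = 0.47113 + (0.47113 − 0.55181)/3 = 0.44424

0.444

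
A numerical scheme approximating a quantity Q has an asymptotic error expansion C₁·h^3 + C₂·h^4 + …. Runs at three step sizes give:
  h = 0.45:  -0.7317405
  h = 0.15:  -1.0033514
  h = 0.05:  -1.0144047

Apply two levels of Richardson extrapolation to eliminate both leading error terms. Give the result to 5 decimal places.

First eliminate the h^3 term (factor 3^3 = 27):
  B₁ = (27·(-1.0033514) − (-0.7317405))/26 = -1.0137980
  B₂ = (27·(-1.0144047) − (-1.0033514))/26 = -1.0148298
Then eliminate the h^4 term (factor 3^4 = 81):
  (81·(-1.0148298) − (-1.0137980))/80 = -1.0148427

-1.01484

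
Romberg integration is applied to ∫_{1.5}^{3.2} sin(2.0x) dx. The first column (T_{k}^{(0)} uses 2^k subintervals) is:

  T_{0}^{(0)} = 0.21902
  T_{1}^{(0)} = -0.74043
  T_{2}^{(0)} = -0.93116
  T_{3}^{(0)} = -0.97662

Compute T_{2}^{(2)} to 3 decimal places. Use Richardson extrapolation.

T_{1}^{(1)} = -0.74043 + (-0.74043 − 0.21902)/3 = -1.06025
T_{2}^{(1)} = (4·(-0.93116) − (-0.74043)) / 3 = -0.99474
T_{2}^{(2)} = -0.99474 + (-0.99474 − (-1.06025))/15 = -0.99037

-0.990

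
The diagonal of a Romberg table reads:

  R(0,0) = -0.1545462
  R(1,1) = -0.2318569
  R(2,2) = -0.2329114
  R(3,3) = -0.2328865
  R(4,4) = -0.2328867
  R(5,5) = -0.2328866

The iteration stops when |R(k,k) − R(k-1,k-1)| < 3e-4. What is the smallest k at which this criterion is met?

k = 3

|R(1,1) − R(0,0)| = 0.0773107 ≥ 3e-4
|R(2,2) − R(1,1)| = 0.0010545 ≥ 3e-4
|R(3,3) − R(2,2)| = 0.0000249 < 3e-4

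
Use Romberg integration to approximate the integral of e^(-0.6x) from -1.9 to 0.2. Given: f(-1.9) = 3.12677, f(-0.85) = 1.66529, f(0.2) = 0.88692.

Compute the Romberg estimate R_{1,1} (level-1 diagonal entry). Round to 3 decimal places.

R_{0,0} (trapezoid, 1 panel, h=2.1000): 4.21437
R_{1,0} (trapezoid, 2 panels, h=1.0500): 3.85574
R_{1,1} = 3.85574 + (3.85574 − 4.21437)/3 = 3.73620

3.736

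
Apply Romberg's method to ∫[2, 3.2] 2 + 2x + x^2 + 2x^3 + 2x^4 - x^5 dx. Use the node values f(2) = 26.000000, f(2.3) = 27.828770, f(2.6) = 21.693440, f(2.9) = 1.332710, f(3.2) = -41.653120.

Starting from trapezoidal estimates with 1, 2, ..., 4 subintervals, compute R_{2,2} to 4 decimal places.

14.4522

R_{0,0} (trapezoid, 1 panel, h=1.2000): -9.391872
R_{1,0} (trapezoid, 2 panels, h=0.6000): 8.320128
R_{2,0} (trapezoid, 4 panels, h=0.3000): 12.908508
R_{1,1} = 8.320128 + (8.320128 − (-9.391872))/3 = 14.224128
R_{2,1} = 12.908508 + (12.908508 − 8.320128)/3 = 14.437968
R_{2,2} = 14.437968 + (14.437968 − 14.224128)/15 = 14.452224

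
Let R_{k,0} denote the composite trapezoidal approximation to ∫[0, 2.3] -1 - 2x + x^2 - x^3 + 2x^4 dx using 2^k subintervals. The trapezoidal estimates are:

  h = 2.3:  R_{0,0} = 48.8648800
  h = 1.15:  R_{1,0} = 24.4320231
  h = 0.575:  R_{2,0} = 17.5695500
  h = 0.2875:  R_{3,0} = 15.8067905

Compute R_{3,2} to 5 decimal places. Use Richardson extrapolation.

Richardson extrapolation on the trapezoidal column (denominator 4−1=3):
R_{2,1} = (4·17.5695500 − 24.4320231) / 3 = 15.2820590
R_{3,1} = (4·15.8067905 − 17.5695500) / 3 = 15.2192040
R_{3,2} = 15.2192040 + (15.2192040 − 15.2820590)/15 = 15.2150137

15.21501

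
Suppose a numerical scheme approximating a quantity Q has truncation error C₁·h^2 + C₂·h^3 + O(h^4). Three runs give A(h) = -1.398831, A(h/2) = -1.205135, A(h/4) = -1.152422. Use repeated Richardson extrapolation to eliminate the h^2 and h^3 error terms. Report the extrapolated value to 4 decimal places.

-1.1340

First eliminate the h^2 term (factor 2^2 = 4):
  B₁ = (4·(-1.205135) − (-1.398831))/3 = -1.140570
  B₂ = (4·(-1.152422) − (-1.205135))/3 = -1.134851
Then eliminate the h^3 term (factor 2^3 = 8):
  (8·(-1.134851) − (-1.140570))/7 = -1.134034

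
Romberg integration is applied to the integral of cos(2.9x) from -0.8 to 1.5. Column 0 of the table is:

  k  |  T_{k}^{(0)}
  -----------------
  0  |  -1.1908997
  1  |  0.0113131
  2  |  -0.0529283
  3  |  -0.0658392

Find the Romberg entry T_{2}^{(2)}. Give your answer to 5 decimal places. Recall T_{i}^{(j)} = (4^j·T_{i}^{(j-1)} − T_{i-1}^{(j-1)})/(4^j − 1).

-0.10677

Richardson extrapolation on the trapezoidal column (denominator 4−1=3):
T_{1}^{(1)} = (4·0.0113131 − (-1.1908997)) / 3 = 0.4120507
T_{2}^{(1)} = -0.0529283 + (-0.0529283 − 0.0113131)/3 = -0.0743421
T_{2}^{(2)} = (16·(-0.0743421) − 0.4120507) / 15 = -0.1067683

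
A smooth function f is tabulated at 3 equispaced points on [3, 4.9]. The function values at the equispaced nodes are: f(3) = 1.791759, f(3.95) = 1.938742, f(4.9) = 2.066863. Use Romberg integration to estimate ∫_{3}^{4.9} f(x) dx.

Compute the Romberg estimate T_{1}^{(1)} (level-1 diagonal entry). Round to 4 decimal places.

3.6776

T_{0}^{(0)} (trapezoid, 1 panel, h=1.9000): 3.665691
T_{1}^{(0)} (trapezoid, 2 panels, h=0.9500): 3.674650
T_{1}^{(1)} = 3.674650 + (3.674650 − 3.665691)/3 = 3.677636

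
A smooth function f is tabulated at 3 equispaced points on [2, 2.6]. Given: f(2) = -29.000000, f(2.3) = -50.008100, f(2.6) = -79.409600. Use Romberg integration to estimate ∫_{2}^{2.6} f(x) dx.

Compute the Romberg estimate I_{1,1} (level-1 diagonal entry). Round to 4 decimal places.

I_{0,0} (trapezoid, 1 panel, h=0.6000): -32.522880
I_{1,0} (trapezoid, 2 panels, h=0.3000): -31.263870
I_{1,1} = -31.263870 + (-31.263870 − (-32.522880))/3 = -30.844200

-30.8442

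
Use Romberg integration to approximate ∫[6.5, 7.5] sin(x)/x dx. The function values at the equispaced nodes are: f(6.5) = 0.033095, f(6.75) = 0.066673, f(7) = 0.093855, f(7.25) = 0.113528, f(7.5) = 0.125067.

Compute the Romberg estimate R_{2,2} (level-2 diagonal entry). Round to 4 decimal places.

0.0889

R_{0,0} (trapezoid, 1 panel, h=1.0000): 0.079081
R_{1,0} (trapezoid, 2 panels, h=0.5000): 0.086468
R_{2,0} (trapezoid, 4 panels, h=0.2500): 0.088284
R_{1,1} = 0.086468 + (0.086468 − 0.079081)/3 = 0.088930
R_{2,1} = 0.088284 + (0.088284 − 0.086468)/3 = 0.088889
R_{2,2} = 0.088889 + (0.088889 − 0.088930)/15 = 0.088886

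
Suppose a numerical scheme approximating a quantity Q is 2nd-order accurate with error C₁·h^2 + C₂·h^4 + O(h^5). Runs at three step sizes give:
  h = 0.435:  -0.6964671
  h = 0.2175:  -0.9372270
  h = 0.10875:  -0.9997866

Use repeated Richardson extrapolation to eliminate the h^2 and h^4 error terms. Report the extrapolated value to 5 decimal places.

-1.02085

First eliminate the h^2 term (factor 2^2 = 4):
  B₁ = (4·(-0.9372270) − (-0.6964671))/3 = -1.0174803
  B₂ = (4·(-0.9997866) − (-0.9372270))/3 = -1.0206398
Then eliminate the h^4 term (factor 2^4 = 16):
  (16·(-1.0206398) − (-1.0174803))/15 = -1.0208504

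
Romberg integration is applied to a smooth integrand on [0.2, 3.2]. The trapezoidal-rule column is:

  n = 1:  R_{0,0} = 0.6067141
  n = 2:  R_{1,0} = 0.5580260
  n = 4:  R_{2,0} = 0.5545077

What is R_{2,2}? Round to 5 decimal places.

0.55410

Richardson extrapolation on the trapezoidal column (denominator 4−1=3):
R_{1,1} = 0.5580260 + (0.5580260 − 0.6067141)/3 = 0.5417966
R_{2,1} = 0.5545077 + (0.5545077 − 0.5580260)/3 = 0.5533349
R_{2,2} = (16·0.5533349 − 0.5417966) / 15 = 0.5541041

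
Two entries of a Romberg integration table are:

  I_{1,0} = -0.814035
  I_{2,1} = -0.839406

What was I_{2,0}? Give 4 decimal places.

From I_{2,1} = (4·I_{2,0} − I_{1,0})/3, solve for I_{2,0}:
4·I_{2,0} = 3·(-0.839406) + (-0.814035) = -3.332253
I_{2,0} = -0.833063

-0.8331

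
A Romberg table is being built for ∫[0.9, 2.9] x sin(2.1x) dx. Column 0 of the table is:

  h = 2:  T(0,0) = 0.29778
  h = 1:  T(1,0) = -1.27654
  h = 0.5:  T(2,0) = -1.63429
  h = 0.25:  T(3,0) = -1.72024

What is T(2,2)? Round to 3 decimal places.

Richardson extrapolation on the trapezoidal column (denominator 4−1=3):
T(1,1) = (4·(-1.27654) − 0.29778) / 3 = -1.80131
T(2,1) = (4·(-1.63429) − (-1.27654)) / 3 = -1.75354
T(2,2) = (16·(-1.75354) − (-1.80131)) / 15 = -1.75036

-1.750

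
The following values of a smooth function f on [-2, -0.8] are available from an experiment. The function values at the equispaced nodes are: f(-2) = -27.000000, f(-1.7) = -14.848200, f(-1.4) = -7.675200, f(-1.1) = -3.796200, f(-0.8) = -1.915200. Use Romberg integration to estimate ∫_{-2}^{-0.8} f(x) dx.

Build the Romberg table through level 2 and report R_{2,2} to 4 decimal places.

-11.8817

R_{0,0} (trapezoid, 1 panel, h=1.2000): -17.349120
R_{1,0} (trapezoid, 2 panels, h=0.6000): -13.279680
R_{2,0} (trapezoid, 4 panels, h=0.3000): -12.233160
R_{1,1} = -13.279680 + (-13.279680 − (-17.349120))/3 = -11.923200
R_{2,1} = -12.233160 + (-12.233160 − (-13.279680))/3 = -11.884320
R_{2,2} = -11.884320 + (-11.884320 − (-11.923200))/15 = -11.881728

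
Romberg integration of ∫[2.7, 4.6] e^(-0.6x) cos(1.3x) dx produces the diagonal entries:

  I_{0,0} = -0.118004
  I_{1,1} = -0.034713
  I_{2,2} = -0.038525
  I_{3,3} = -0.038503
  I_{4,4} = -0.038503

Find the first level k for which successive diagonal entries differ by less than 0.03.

k = 2

|I_{1,1} − I_{0,0}| = 0.083291 ≥ 0.03
|I_{2,2} − I_{1,1}| = 0.003812 < 0.03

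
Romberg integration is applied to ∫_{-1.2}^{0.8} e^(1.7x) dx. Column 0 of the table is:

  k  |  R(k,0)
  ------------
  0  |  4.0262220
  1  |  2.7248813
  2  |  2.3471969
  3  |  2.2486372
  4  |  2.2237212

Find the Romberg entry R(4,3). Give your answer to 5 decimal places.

Richardson extrapolation on the trapezoidal column (denominator 4−1=3):
R(2,1) = (4·2.3471969 − 2.7248813) / 3 = 2.2213021
R(3,1) = (4·2.2486372 − 2.3471969) / 3 = 2.2157840
R(4,1) = 2.2237212 + (2.2237212 − 2.2486372)/3 = 2.2154159
R(3,2) = 2.2157840 + (2.2157840 − 2.2213021)/15 = 2.2154161
R(4,2) = (16·2.2154159 − 2.2157840) / 15 = 2.2153914
R(4,3) = 2.2153914 + (2.2153914 − 2.2154161)/63 = 2.2153910
(Column j=1 coincides with Simpson's rule on the same nodes.)

2.21539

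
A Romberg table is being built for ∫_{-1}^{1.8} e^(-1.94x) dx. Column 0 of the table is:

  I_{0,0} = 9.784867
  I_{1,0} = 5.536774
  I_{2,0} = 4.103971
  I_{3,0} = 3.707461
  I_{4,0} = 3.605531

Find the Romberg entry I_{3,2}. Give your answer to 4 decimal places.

3.5719

I_{2,1} = (4·4.103971 − 5.536774) / 3 = 3.626370
I_{3,1} = (4·3.707461 − 4.103971) / 3 = 3.575291
I_{3,2} = 3.575291 + (3.575291 − 3.626370)/15 = 3.571886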